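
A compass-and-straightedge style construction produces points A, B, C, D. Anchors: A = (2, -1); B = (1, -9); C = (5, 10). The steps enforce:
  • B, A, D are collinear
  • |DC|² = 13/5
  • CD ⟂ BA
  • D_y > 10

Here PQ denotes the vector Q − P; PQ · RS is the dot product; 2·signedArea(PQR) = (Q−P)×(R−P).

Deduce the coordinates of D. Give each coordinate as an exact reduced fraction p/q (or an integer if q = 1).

D = (17/5, 51/5)

1. D_x = 17/5  [B, A, D are collinear ∩ CD ⟂ BA]
2. D_y = 51/5  [B, A, D are collinear ∩ CD ⟂ BA]
   → D = (17/5, 51/5)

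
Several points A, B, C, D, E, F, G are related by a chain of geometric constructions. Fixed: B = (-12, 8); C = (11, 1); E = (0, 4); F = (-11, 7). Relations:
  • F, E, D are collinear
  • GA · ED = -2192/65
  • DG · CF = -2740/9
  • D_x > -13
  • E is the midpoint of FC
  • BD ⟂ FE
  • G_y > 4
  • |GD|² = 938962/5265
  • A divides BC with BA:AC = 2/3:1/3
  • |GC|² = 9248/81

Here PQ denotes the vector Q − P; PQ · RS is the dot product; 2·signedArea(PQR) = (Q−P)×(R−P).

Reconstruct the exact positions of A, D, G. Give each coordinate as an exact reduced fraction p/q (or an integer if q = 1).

A = (10/3, 10/3)
D = (-792/65, 476/65)
G = (7/9, 37/9)

1. A_x = 10/3  [A divides BC with BA:AC = 2/3:1/3]
2. A_y = 10/3  [A divides BC with BA:AC = 2/3:1/3]
   → A = (10/3, 10/3)
3. D_x = -792/65  [F, E, D are collinear ∩ BD ⟂ FE]
4. D_y = 476/65  [F, E, D are collinear ∩ BD ⟂ FE]
   → D = (-792/65, 476/65)
5. G_x = 7/9  [line 792/65·x + -216/65·y + 272/65 = 0 ∩ |GD|² = 938962/5265]
6. G_y = 37/9  [line 792/65·x + -216/65·y + 272/65 = 0 ∩ |GD|² = 938962/5265]
   → G = (7/9, 37/9)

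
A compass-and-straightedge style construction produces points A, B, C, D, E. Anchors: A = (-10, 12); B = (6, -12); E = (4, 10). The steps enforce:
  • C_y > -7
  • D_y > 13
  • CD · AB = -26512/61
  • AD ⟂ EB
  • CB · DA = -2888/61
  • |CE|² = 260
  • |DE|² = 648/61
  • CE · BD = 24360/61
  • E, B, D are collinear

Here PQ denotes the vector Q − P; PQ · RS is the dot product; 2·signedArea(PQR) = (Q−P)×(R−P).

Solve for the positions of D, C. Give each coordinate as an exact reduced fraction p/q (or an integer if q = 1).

C = (2, -6)
D = (226/61, 808/61)

1. D_x = 226/61  [E, B, D are collinear ∩ AD ⟂ EB]
2. D_y = 808/61  [E, B, D are collinear ∩ AD ⟂ EB]
   → D = (226/61, 808/61)
3. C_x = 2  [CB · DA = -2888/61 ∩ CE · BD = 24360/61]
4. C_y = -6  [CB · DA = -2888/61 ∩ CE · BD = 24360/61]
   → C = (2, -6)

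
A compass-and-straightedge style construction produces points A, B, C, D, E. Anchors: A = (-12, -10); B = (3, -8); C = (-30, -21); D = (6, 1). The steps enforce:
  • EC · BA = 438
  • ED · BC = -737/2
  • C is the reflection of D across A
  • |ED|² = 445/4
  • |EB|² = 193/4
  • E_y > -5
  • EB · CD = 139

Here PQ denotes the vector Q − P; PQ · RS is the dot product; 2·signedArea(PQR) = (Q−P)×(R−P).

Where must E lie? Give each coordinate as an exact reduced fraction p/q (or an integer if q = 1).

E = (-3, -9/2)

1. E_x = -3  [ED · BC = -737/2 ∩ EC · BA = 438]
2. E_y = -9/2  [ED · BC = -737/2 ∩ EC · BA = 438]
   → E = (-3, -9/2)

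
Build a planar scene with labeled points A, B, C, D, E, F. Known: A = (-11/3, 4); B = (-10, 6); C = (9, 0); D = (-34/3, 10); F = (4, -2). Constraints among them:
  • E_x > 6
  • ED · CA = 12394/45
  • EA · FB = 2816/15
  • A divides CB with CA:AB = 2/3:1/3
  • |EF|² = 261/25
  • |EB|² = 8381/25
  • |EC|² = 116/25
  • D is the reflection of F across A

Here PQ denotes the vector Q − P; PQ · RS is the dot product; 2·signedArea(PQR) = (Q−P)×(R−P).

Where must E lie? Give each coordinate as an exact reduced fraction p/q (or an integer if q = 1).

1. E_x = 7  [EA · FB = 2816/15 ∩ ED · CA = 12394/45]
2. E_y = -4/5  [EA · FB = 2816/15 ∩ ED · CA = 12394/45]
   → E = (7, -4/5)

E = (7, -4/5)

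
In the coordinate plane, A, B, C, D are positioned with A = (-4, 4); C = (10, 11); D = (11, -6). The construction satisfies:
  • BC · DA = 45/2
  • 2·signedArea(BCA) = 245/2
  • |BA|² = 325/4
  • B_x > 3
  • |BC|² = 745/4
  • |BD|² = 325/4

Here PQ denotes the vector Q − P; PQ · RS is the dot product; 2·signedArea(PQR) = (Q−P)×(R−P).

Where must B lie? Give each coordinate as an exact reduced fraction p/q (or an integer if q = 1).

B = (7/2, -1)

1. B_x = 7/2  [2·signedArea(BCA) = 245/2 ∩ BC · DA = 45/2]
2. B_y = -1  [2·signedArea(BCA) = 245/2 ∩ BC · DA = 45/2]
   → B = (7/2, -1)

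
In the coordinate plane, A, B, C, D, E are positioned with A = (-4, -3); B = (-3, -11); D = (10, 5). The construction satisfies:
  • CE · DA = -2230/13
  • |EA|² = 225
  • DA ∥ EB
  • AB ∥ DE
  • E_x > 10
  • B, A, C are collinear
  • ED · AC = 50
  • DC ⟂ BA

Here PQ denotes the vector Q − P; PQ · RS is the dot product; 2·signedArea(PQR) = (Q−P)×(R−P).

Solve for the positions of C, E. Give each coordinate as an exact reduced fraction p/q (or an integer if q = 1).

1. C_x = -62/13  [B, A, C are collinear ∩ DC ⟂ BA]
2. C_y = 41/13  [B, A, C are collinear ∩ DC ⟂ BA]
   → C = (-62/13, 41/13)
3. E_x = 11  [DA ∥ EB ∩ AB ∥ DE]
4. E_y = -3  [DA ∥ EB ∩ AB ∥ DE]
   → E = (11, -3)

C = (-62/13, 41/13)
E = (11, -3)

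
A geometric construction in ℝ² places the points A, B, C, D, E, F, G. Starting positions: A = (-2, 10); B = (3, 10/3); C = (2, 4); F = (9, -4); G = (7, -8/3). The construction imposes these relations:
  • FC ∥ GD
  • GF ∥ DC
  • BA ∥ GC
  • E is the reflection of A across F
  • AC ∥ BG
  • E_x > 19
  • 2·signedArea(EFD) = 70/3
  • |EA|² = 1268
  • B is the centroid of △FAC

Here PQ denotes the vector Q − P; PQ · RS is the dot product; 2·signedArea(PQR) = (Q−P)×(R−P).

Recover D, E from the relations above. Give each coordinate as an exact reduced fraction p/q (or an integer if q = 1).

D = (0, 16/3)
E = (20, -18)

1. D_x = 0  [GF ∥ DC ∩ FC ∥ GD]
2. D_y = 16/3  [GF ∥ DC ∩ FC ∥ GD]
   → D = (0, 16/3)
3. E_x = 20  [E is the reflection of A across F]
4. E_y = -18  [E is the reflection of A across F]
   → E = (20, -18)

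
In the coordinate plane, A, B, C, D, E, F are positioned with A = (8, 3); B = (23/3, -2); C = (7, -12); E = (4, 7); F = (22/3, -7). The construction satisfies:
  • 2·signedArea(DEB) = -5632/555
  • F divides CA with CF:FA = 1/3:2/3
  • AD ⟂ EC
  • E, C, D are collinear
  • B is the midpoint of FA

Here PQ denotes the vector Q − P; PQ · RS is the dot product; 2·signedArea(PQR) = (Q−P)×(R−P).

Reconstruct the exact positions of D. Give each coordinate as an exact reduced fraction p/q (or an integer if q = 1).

1. D_x = 872/185  [E, C, D are collinear ∩ AD ⟂ EC]
2. D_y = 459/185  [E, C, D are collinear ∩ AD ⟂ EC]
   → D = (872/185, 459/185)

D = (872/185, 459/185)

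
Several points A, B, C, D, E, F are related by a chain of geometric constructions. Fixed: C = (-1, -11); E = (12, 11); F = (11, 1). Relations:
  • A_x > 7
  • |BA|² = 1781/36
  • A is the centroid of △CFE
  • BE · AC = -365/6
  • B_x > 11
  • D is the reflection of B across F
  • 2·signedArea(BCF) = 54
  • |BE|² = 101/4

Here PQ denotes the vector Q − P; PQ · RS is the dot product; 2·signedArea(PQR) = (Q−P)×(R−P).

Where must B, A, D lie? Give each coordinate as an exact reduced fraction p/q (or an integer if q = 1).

A = (22/3, 1/3)
B = (23/2, 6)
D = (21/2, -4)

1. A_x = 22/3  [A is the centroid of △CFE]
2. A_y = 1/3  [A is the centroid of △CFE]
   → A = (22/3, 1/3)
3. B_x = 23/2  [2·signedArea(BCF) = 54 ∩ BE · AC = -365/6]
4. B_y = 6  [2·signedArea(BCF) = 54 ∩ BE · AC = -365/6]
   → B = (23/2, 6)
5. D_x = 21/2  [D is the reflection of B across F]
6. D_y = -4  [D is the reflection of B across F]
   → D = (21/2, -4)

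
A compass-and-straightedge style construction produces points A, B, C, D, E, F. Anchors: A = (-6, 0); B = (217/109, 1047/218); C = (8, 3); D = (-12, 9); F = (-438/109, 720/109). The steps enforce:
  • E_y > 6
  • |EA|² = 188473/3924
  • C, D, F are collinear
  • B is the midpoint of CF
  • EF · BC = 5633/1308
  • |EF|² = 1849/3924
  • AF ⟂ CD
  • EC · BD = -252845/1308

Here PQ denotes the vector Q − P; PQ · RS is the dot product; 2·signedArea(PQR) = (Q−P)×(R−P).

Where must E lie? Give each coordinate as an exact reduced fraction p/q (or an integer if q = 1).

E = (-1529/327, 1483/218)

1. E_x = -1529/327  [line -655/109·x + 393/218·y + -52793/1308 = 0 ∩ |EF|² = 1849/3924]
2. E_y = 1483/218  [line -655/109·x + 393/218·y + -52793/1308 = 0 ∩ |EF|² = 1849/3924]
   → E = (-1529/327, 1483/218)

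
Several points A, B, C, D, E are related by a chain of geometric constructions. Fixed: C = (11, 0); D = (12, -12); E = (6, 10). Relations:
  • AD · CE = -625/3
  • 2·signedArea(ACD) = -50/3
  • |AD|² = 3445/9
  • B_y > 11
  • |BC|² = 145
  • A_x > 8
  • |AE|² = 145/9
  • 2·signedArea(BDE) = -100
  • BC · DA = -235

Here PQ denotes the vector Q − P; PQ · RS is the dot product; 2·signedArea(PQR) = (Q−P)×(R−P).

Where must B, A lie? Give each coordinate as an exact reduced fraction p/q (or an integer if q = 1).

1. B_x = 10  [line -22·x + -6·y + 292 = 0 ∩ |BC|² = 145]
2. B_y = 12  [line -22·x + -6·y + 292 = 0 ∩ |BC|² = 145]
   → B = (10, 12)
3. A_x = 9  [AD · CE = -625/3 ∩ 2·signedArea(ACD) = -50/3]
4. A_y = 22/3  [AD · CE = -625/3 ∩ 2·signedArea(ACD) = -50/3]
   → A = (9, 22/3)

A = (9, 22/3)
B = (10, 12)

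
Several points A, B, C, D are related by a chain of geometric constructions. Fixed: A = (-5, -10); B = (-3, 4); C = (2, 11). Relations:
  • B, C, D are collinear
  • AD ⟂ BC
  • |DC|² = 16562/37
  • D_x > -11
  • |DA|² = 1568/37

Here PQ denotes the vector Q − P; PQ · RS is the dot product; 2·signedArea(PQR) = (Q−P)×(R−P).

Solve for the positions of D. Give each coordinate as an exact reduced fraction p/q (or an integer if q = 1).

1. D_x = -381/37  [B, C, D are collinear ∩ AD ⟂ BC]
2. D_y = -230/37  [B, C, D are collinear ∩ AD ⟂ BC]
   → D = (-381/37, -230/37)

D = (-381/37, -230/37)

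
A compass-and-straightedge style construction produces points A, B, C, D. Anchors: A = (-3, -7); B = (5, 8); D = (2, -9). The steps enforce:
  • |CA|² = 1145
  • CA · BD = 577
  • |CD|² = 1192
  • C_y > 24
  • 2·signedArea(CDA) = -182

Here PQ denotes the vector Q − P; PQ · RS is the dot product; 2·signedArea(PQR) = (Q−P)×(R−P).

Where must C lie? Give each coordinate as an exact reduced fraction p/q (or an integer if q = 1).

C = (8, 25)

1. C_x = 8  [2·signedArea(CDA) = -182 ∩ CA · BD = 577]
2. C_y = 25  [2·signedArea(CDA) = -182 ∩ CA · BD = 577]
   → C = (8, 25)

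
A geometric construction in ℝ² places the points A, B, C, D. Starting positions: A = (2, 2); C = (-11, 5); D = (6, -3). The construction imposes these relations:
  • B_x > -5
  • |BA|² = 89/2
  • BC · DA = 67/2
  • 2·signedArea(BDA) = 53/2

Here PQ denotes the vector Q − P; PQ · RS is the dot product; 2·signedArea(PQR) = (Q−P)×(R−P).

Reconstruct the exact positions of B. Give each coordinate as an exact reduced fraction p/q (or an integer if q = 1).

1. B_x = -9/2  [2·signedArea(BDA) = 53/2 ∩ BC · DA = 67/2]
2. B_y = 7/2  [2·signedArea(BDA) = 53/2 ∩ BC · DA = 67/2]
   → B = (-9/2, 7/2)

B = (-9/2, 7/2)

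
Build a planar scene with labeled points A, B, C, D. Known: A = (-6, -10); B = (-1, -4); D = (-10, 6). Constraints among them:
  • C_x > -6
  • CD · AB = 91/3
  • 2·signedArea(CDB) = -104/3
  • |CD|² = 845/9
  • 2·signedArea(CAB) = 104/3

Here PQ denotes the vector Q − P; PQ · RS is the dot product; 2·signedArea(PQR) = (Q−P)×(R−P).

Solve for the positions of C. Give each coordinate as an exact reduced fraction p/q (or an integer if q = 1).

1. C_x = -17/3  [2·signedArea(CAB) = 104/3 ∩ CD · AB = 91/3]
2. C_y = -8/3  [2·signedArea(CAB) = 104/3 ∩ CD · AB = 91/3]
   → C = (-17/3, -8/3)

C = (-17/3, -8/3)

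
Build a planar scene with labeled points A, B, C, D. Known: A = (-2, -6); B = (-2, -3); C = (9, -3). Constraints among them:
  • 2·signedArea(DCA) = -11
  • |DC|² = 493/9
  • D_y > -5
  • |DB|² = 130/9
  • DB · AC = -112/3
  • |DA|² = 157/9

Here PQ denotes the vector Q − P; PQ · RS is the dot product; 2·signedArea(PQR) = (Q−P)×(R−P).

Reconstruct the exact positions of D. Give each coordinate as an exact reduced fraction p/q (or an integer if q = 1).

1. D_x = 5/3  [2·signedArea(DCA) = -11 ∩ DB · AC = -112/3]
2. D_y = -4  [2·signedArea(DCA) = -11 ∩ DB · AC = -112/3]
   → D = (5/3, -4)

D = (5/3, -4)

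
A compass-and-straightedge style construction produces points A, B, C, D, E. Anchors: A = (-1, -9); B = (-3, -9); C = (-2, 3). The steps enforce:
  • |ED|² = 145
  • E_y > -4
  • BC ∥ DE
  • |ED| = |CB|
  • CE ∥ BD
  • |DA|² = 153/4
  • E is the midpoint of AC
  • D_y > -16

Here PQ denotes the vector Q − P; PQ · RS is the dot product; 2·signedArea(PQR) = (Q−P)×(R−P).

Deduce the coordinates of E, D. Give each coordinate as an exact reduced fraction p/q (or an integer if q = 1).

D = (-5/2, -15)
E = (-3/2, -3)

1. E_x = -3/2  [E is the midpoint of AC]
2. E_y = -3  [E is the midpoint of AC]
   → E = (-3/2, -3)
3. D_x = -5/2  [BC ∥ DE ∩ CE ∥ BD]
4. D_y = -15  [BC ∥ DE ∩ CE ∥ BD]
   → D = (-5/2, -15)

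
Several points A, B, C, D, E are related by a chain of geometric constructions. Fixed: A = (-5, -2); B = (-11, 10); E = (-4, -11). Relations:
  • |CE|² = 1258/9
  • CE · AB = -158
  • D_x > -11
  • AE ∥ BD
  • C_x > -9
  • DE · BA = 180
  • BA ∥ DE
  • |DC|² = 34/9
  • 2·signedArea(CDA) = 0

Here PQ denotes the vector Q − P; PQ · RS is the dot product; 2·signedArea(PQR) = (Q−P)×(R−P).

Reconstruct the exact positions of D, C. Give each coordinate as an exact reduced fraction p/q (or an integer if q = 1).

C = (-25/3, 0)
D = (-10, 1)

1. D_x = -10  [BA ∥ DE ∩ AE ∥ BD]
2. D_y = 1  [BA ∥ DE ∩ AE ∥ BD]
   → D = (-10, 1)
3. C_x = -25/3  [2·signedArea(CDA) = 0 ∩ CE · AB = -158]
4. C_y = 0  [2·signedArea(CDA) = 0 ∩ CE · AB = -158]
   → C = (-25/3, 0)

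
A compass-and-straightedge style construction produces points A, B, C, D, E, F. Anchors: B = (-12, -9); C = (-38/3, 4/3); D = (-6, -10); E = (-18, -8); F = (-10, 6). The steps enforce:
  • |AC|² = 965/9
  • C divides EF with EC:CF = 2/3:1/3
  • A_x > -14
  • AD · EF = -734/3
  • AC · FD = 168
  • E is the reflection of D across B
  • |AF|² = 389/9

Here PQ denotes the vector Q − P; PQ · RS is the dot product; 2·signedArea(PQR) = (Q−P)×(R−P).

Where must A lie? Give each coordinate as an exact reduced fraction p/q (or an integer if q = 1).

A = (-40/3, 35/3)

1. A_x = -40/3  [AC · FD = 168 ∩ AD · EF = -734/3]
2. A_y = 35/3  [AC · FD = 168 ∩ AD · EF = -734/3]
   → A = (-40/3, 35/3)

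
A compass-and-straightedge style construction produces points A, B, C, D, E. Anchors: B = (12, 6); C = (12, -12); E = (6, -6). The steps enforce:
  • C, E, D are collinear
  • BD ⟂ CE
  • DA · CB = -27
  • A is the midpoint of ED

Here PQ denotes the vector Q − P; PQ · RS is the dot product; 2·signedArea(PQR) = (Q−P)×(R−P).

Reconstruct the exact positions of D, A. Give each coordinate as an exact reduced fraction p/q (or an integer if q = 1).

A = (9/2, -9/2)
D = (3, -3)

1. D_x = 3  [C, E, D are collinear ∩ BD ⟂ CE]
2. D_y = -3  [C, E, D are collinear ∩ BD ⟂ CE]
   → D = (3, -3)
3. A_x = 9/2  [A is the midpoint of ED]
4. A_y = -9/2  [A is the midpoint of ED]
   → A = (9/2, -9/2)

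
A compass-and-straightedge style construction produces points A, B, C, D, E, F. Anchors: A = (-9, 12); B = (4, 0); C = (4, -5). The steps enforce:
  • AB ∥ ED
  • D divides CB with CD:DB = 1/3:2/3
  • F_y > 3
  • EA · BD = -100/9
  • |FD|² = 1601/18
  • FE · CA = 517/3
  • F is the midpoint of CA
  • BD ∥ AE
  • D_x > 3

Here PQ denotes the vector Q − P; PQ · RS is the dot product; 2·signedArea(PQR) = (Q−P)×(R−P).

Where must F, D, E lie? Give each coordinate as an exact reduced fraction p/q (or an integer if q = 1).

D = (4, -10/3)
E = (-9, 26/3)
F = (-5/2, 7/2)

1. F_x = -5/2  [F is the midpoint of CA]
2. F_y = 7/2  [F is the midpoint of CA]
   → F = (-5/2, 7/2)
3. D_x = 4  [D divides CB with CD:DB = 1/3:2/3]
4. D_y = -10/3  [D divides CB with CD:DB = 1/3:2/3]
   → D = (4, -10/3)
5. E_x = -9  [AB ∥ ED ∩ BD ∥ AE]
6. E_y = 26/3  [AB ∥ ED ∩ BD ∥ AE]
   → E = (-9, 26/3)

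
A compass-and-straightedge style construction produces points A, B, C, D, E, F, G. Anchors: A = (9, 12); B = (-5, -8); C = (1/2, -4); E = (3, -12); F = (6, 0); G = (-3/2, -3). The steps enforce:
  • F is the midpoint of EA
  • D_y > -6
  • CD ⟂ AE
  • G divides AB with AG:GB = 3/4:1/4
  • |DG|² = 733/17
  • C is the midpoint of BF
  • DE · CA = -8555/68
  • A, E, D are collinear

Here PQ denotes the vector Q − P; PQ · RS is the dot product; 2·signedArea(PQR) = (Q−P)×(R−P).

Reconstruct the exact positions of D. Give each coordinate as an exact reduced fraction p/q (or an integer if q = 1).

D = (161/34, -86/17)

1. D_x = 161/34  [A, E, D are collinear ∩ CD ⟂ AE]
2. D_y = -86/17  [A, E, D are collinear ∩ CD ⟂ AE]
   → D = (161/34, -86/17)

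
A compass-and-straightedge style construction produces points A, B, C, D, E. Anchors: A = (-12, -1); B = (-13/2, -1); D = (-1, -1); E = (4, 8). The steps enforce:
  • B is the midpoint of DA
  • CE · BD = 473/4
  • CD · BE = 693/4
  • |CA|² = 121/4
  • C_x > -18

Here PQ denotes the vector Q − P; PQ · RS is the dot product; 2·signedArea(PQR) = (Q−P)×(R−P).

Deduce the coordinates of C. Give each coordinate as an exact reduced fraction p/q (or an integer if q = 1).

C = (-35/2, -1)

1. C_x = -35/2  [CD · BE = 693/4 ∩ CE · BD = 473/4]
2. C_y = -1  [CD · BE = 693/4 ∩ CE · BD = 473/4]
   → C = (-35/2, -1)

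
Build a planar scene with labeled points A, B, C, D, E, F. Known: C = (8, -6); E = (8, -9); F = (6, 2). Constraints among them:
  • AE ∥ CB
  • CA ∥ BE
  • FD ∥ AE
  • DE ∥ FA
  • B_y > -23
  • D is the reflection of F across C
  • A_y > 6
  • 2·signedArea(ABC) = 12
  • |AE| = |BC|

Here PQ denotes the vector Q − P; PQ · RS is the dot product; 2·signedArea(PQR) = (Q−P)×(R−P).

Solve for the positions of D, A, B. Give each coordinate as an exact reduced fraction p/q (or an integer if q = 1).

A = (4, 7)
B = (12, -22)
D = (10, -14)

1. D_x = 10  [D is the reflection of F across C]
2. D_y = -14  [D is the reflection of F across C]
   → D = (10, -14)
3. A_x = 4  [FD ∥ AE ∩ DE ∥ FA]
4. A_y = 7  [FD ∥ AE ∩ DE ∥ FA]
   → A = (4, 7)
5. B_x = 12  [CA ∥ BE ∩ AE ∥ CB]
6. B_y = -22  [CA ∥ BE ∩ AE ∥ CB]
   → B = (12, -22)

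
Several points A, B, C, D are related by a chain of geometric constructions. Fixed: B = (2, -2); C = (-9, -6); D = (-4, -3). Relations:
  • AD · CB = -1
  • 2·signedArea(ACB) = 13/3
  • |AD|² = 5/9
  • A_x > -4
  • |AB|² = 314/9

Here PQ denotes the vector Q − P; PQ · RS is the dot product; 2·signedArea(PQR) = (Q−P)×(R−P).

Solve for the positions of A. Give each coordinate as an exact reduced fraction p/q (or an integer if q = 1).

1. A_x = -11/3  [2·signedArea(ACB) = 13/3 ∩ AD · CB = -1]
2. A_y = -11/3  [2·signedArea(ACB) = 13/3 ∩ AD · CB = -1]
   → A = (-11/3, -11/3)

A = (-11/3, -11/3)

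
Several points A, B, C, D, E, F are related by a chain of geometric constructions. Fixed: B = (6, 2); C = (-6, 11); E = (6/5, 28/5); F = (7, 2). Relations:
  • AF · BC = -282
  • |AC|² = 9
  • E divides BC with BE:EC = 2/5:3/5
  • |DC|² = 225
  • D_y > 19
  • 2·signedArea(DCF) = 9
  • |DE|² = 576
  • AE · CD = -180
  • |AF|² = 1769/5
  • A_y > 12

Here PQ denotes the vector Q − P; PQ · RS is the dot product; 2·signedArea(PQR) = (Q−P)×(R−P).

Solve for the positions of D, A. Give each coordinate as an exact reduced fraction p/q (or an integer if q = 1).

1. D_x = -18  [line 9·x + 13·y + -98 = 0 ∩ |DE|² = 576]
2. D_y = 20  [line 9·x + 13·y + -98 = 0 ∩ |DE|² = 576]
   → D = (-18, 20)
3. A_x = -42/5  [line 12·x + -9·y + 216 = 0 ∩ |AC|² = 9]
4. A_y = 64/5  [line 12·x + -9·y + 216 = 0 ∩ |AC|² = 9]
   → A = (-42/5, 64/5)

A = (-42/5, 64/5)
D = (-18, 20)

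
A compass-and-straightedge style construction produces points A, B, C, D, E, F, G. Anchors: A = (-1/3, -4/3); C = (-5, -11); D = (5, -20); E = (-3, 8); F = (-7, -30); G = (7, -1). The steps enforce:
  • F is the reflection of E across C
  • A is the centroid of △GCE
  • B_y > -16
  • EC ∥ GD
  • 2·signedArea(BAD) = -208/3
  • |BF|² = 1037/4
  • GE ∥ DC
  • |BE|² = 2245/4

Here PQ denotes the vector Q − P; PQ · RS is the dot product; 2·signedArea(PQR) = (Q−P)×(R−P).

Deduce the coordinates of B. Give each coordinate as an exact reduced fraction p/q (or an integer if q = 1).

1. B_x = 0  [line 56/3·x + 16/3·y + 248/3 = 0 ∩ |BF|² = 1037/4]
2. B_y = -31/2  [line 56/3·x + 16/3·y + 248/3 = 0 ∩ |BF|² = 1037/4]
   → B = (0, -31/2)

B = (0, -31/2)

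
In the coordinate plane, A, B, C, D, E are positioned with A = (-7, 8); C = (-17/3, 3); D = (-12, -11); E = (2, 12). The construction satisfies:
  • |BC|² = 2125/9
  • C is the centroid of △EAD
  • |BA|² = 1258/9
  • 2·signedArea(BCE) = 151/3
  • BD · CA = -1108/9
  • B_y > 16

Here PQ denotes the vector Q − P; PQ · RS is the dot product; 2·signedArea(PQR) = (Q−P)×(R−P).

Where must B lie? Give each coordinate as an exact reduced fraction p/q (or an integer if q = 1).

B = (2/3, 17)

1. B_x = 2/3  [2·signedArea(BCE) = 151/3 ∩ BD · CA = -1108/9]
2. B_y = 17  [2·signedArea(BCE) = 151/3 ∩ BD · CA = -1108/9]
   → B = (2/3, 17)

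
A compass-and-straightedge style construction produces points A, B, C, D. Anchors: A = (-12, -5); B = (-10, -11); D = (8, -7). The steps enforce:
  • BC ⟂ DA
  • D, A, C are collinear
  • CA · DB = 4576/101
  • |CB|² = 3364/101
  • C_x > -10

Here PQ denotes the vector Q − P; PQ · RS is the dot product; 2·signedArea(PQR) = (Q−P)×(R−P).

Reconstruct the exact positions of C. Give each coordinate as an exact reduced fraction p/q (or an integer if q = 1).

1. C_x = -952/101  [D, A, C are collinear ∩ BC ⟂ DA]
2. C_y = -531/101  [D, A, C are collinear ∩ BC ⟂ DA]
   → C = (-952/101, -531/101)

C = (-952/101, -531/101)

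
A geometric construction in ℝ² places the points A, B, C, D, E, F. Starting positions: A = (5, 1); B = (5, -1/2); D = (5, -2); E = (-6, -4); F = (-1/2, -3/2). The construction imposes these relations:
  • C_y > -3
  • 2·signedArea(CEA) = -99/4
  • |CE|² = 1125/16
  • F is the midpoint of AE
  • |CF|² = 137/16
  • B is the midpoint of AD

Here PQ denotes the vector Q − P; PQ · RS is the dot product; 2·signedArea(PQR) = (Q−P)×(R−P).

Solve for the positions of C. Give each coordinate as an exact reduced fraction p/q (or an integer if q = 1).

C = (9/4, -5/2)

1. C_x = 9/4  [line -5·x + 11·y + 155/4 = 0 ∩ |CE|² = 1125/16]
2. C_y = -5/2  [line -5·x + 11·y + 155/4 = 0 ∩ |CE|² = 1125/16]
   → C = (9/4, -5/2)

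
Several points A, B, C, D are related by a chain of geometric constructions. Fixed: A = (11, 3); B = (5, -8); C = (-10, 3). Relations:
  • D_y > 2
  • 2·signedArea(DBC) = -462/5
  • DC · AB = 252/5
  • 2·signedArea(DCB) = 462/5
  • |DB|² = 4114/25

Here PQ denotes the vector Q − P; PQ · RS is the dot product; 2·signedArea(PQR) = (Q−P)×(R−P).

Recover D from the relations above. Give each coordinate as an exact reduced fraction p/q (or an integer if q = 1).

1. D_x = -8/5  [2·signedArea(DCB) = 462/5 ∩ DC · AB = 252/5]
2. D_y = 3  [2·signedArea(DCB) = 462/5 ∩ DC · AB = 252/5]
   → D = (-8/5, 3)

D = (-8/5, 3)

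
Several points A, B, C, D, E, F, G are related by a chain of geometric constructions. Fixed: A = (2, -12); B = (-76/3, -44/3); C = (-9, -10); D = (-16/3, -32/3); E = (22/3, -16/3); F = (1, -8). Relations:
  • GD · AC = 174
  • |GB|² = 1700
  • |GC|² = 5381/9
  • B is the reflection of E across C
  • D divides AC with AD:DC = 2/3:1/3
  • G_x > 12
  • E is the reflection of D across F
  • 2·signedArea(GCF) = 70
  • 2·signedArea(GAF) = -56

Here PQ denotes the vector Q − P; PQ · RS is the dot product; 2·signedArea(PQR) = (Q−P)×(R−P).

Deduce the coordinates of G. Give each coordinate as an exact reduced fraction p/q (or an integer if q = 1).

1. G_x = 38/3  [2·signedArea(GAF) = -56 ∩ 2·signedArea(GCF) = 70]
2. G_y = 4/3  [2·signedArea(GAF) = -56 ∩ 2·signedArea(GCF) = 70]
   → G = (38/3, 4/3)

G = (38/3, 4/3)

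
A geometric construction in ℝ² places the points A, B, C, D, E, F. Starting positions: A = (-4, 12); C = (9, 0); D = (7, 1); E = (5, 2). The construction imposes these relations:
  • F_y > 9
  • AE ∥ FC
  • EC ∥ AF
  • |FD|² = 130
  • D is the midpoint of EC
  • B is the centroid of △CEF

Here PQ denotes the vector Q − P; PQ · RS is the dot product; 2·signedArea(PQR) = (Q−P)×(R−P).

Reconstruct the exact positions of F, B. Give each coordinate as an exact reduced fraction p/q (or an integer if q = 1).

1. F_x = 0  [AE ∥ FC ∩ EC ∥ AF]
2. F_y = 10  [AE ∥ FC ∩ EC ∥ AF]
   → F = (0, 10)
3. B_x = 14/3  [B is the centroid of △CEF]
4. B_y = 4  [B is the centroid of △CEF]
   → B = (14/3, 4)

B = (14/3, 4)
F = (0, 10)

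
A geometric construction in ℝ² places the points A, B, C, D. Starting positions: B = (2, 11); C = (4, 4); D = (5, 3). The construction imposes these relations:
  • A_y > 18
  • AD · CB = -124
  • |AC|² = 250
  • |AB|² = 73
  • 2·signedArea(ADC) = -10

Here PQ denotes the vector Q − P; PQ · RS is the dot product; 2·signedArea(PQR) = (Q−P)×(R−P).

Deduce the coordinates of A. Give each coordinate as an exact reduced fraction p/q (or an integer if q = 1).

A = (-1, 19)

1. A_x = -1  [2·signedArea(ADC) = -10 ∩ AD · CB = -124]
2. A_y = 19  [2·signedArea(ADC) = -10 ∩ AD · CB = -124]
   → A = (-1, 19)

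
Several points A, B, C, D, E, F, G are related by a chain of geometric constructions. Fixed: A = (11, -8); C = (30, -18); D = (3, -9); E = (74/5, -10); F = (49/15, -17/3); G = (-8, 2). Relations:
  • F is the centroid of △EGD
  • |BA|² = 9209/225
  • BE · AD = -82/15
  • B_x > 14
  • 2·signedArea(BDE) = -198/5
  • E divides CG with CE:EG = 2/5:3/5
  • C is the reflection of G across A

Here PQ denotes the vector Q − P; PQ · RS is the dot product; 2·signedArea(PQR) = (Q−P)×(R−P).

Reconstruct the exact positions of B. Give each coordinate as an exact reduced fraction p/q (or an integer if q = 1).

B = (218/15, -40/3)

1. B_x = 218/15  [2·signedArea(BDE) = -198/5 ∩ BE · AD = -82/15]
2. B_y = -40/3  [2·signedArea(BDE) = -198/5 ∩ BE · AD = -82/15]
   → B = (218/15, -40/3)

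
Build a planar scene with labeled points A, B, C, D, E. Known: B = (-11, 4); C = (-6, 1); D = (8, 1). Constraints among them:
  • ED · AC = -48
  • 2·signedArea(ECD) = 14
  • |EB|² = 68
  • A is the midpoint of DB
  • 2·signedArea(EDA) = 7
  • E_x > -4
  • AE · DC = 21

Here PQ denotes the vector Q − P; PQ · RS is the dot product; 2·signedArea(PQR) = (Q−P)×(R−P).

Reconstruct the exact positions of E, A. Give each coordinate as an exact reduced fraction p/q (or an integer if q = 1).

A = (-3/2, 5/2)
E = (-3, 2)

1. E_y = 2  [2·signedArea(ECD) = 14]
2. E_x = -3  [|EB|² = 68]
   → E = (-3, 2)
3. A_x = -3/2  [A is the midpoint of DB]
4. A_y = 5/2  [A is the midpoint of DB]
   → A = (-3/2, 5/2)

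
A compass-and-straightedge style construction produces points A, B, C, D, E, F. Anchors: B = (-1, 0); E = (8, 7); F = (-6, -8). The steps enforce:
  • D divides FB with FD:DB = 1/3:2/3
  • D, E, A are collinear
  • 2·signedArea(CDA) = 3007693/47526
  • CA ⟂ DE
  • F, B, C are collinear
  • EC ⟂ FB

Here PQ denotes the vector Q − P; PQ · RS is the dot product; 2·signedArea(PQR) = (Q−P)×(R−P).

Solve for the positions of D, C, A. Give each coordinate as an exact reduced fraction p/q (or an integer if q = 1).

A = (1313/178, 1135/178)
C = (416/89, 808/89)
D = (-13/3, -16/3)

1. D_x = -13/3  [D divides FB with FD:DB = 1/3:2/3]
2. D_y = -16/3  [D divides FB with FD:DB = 1/3:2/3]
   → D = (-13/3, -16/3)
3. C_x = 416/89  [F, B, C are collinear ∩ EC ⟂ FB]
4. C_y = 808/89  [F, B, C are collinear ∩ EC ⟂ FB]
   → C = (416/89, 808/89)
5. A_x = 1313/178  [D, E, A are collinear ∩ CA ⟂ DE]
6. A_y = 1135/178  [D, E, A are collinear ∩ CA ⟂ DE]
   → A = (1313/178, 1135/178)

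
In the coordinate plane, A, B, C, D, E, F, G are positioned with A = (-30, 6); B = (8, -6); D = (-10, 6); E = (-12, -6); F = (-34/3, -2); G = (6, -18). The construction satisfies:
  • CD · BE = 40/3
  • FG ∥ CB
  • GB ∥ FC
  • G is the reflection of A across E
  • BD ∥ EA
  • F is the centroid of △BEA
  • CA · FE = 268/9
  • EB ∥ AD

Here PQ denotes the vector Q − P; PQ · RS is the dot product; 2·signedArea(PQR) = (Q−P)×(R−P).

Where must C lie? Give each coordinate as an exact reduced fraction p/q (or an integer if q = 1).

1. C_x = -28/3  [FG ∥ CB ∩ GB ∥ FC]
2. C_y = 10  [FG ∥ CB ∩ GB ∥ FC]
   → C = (-28/3, 10)

C = (-28/3, 10)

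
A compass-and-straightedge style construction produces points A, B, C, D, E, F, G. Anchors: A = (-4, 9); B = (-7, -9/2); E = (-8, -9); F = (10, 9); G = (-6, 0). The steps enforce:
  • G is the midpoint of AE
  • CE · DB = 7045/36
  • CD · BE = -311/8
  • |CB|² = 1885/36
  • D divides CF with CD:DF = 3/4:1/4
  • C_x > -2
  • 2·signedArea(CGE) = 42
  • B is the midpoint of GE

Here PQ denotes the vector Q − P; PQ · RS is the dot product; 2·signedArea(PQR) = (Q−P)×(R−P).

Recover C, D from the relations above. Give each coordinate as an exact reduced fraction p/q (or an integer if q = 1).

1. C_x = -4/3  [line 9·x + -2·y + 12 = 0 ∩ |CB|² = 1885/36]
2. C_y = 0  [line 9·x + -2·y + 12 = 0 ∩ |CB|² = 1885/36]
   → C = (-4/3, 0)
3. D_x = 43/6  [CE · DB = 7045/36 ∩ D divides CF with CD:DF = 3/4:1/4]
4. D_y = 27/4  [CE · DB = 7045/36 ∩ D divides CF with CD:DF = 3/4:1/4]
   → D = (43/6, 27/4)

C = (-4/3, 0)
D = (43/6, 27/4)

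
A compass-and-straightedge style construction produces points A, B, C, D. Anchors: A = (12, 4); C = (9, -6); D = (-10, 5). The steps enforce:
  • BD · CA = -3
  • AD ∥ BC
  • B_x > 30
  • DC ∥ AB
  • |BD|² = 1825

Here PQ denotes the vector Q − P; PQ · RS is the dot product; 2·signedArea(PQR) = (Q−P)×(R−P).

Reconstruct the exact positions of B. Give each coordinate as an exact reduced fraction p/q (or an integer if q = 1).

B = (31, -7)

1. B_x = 31  [AD ∥ BC ∩ DC ∥ AB]
2. B_y = -7  [AD ∥ BC ∩ DC ∥ AB]
   → B = (31, -7)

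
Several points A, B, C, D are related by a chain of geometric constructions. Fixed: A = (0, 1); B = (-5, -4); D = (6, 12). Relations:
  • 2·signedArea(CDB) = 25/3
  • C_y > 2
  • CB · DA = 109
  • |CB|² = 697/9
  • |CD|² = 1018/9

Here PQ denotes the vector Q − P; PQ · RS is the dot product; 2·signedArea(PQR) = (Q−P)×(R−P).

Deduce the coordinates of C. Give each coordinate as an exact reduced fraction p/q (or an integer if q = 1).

1. C_x = 1/3  [CB · DA = 109 ∩ 2·signedArea(CDB) = 25/3]
2. C_y = 3  [CB · DA = 109 ∩ 2·signedArea(CDB) = 25/3]
   → C = (1/3, 3)

C = (1/3, 3)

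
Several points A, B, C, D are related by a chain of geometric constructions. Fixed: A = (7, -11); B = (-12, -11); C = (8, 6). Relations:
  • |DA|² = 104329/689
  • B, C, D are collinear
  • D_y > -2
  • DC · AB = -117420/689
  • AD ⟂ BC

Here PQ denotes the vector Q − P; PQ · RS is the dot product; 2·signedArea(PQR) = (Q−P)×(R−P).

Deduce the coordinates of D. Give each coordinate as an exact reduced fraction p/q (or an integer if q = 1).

1. D_x = -668/689  [B, C, D are collinear ∩ AD ⟂ BC]
2. D_y = -1119/689  [B, C, D are collinear ∩ AD ⟂ BC]
   → D = (-668/689, -1119/689)

D = (-668/689, -1119/689)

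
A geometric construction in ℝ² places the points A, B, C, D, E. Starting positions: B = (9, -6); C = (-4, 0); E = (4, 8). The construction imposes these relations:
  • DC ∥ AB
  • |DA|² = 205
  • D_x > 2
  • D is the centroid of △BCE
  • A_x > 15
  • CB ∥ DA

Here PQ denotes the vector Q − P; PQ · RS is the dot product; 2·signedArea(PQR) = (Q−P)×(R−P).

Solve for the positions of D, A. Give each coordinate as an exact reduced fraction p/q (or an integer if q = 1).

1. D_x = 3  [D is the centroid of △BCE]
2. D_y = 2/3  [D is the centroid of △BCE]
   → D = (3, 2/3)
3. A_x = 16  [DC ∥ AB ∩ CB ∥ DA]
4. A_y = -16/3  [DC ∥ AB ∩ CB ∥ DA]
   → A = (16, -16/3)

A = (16, -16/3)
D = (3, 2/3)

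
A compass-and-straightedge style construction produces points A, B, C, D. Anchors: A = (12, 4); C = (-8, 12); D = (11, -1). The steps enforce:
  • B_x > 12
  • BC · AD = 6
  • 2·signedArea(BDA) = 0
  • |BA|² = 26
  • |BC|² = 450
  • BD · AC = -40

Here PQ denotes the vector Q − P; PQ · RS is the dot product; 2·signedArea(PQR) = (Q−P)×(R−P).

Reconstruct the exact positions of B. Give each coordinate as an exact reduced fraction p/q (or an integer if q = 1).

1. B_x = 13  [2·signedArea(BDA) = 0 ∩ BD · AC = -40]
2. B_y = 9  [2·signedArea(BDA) = 0 ∩ BD · AC = -40]
   → B = (13, 9)

B = (13, 9)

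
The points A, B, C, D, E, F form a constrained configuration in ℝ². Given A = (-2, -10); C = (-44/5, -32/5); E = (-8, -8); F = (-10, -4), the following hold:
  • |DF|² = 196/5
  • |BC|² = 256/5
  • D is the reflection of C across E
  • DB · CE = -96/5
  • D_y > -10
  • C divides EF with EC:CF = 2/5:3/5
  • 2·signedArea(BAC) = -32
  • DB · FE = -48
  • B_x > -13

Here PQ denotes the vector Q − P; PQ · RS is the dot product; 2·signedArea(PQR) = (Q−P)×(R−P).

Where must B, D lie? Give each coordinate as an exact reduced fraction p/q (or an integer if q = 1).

1. D_x = -36/5  [D is the reflection of C across E]
2. D_y = -48/5  [D is the reflection of C across E]
   → D = (-36/5, -48/5)
3. B_x = -12  [2·signedArea(BAC) = -32 ∩ DB · FE = -48]
4. B_y = 0  [2·signedArea(BAC) = -32 ∩ DB · FE = -48]
   → B = (-12, 0)

B = (-12, 0)
D = (-36/5, -48/5)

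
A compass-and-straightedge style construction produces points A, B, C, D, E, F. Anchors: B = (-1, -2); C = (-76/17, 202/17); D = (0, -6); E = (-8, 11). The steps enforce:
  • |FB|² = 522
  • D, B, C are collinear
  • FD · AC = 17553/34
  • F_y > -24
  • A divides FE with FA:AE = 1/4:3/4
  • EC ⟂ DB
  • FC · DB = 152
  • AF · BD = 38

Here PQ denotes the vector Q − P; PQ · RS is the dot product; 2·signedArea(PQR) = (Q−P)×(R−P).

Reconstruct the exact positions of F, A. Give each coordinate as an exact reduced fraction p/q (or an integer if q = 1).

A = (4, -29/2)
F = (8, -23)

1. F_x = 8  [line 1·x + -4·y + -100 = 0 ∩ |FB|² = 522]
2. F_y = -23  [line 1·x + -4·y + -100 = 0 ∩ |FB|² = 522]
   → F = (8, -23)
3. A_x = 4  [A divides FE with FA:AE = 1/4:3/4]
4. A_y = -29/2  [A divides FE with FA:AE = 1/4:3/4]
   → A = (4, -29/2)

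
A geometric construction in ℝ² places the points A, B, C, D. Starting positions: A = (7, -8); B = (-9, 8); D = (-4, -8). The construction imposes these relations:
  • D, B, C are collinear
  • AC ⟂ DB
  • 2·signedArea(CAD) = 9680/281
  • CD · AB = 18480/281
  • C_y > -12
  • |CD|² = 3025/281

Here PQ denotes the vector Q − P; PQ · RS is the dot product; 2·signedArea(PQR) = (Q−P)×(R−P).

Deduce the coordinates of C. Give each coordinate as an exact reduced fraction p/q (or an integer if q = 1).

C = (-849/281, -3128/281)

1. C_x = -849/281  [D, B, C are collinear ∩ AC ⟂ DB]
2. C_y = -3128/281  [D, B, C are collinear ∩ AC ⟂ DB]
   → C = (-849/281, -3128/281)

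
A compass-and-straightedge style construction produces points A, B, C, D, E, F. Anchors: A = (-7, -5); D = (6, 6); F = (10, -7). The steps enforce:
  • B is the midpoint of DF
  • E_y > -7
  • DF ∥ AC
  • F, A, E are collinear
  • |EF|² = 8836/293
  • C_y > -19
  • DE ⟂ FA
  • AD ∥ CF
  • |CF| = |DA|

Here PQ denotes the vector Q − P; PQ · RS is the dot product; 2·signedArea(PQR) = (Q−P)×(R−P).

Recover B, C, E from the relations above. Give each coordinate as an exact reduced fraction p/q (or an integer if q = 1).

1. B_x = 8  [B is the midpoint of DF]
2. B_y = -1/2  [B is the midpoint of DF]
   → B = (8, -1/2)
3. C_x = -3  [AD ∥ CF ∩ DF ∥ AC]
4. C_y = -18  [AD ∥ CF ∩ DF ∥ AC]
   → C = (-3, -18)
5. E_x = 1332/293  [F, A, E are collinear ∩ DE ⟂ FA]
6. E_y = -1863/293  [F, A, E are collinear ∩ DE ⟂ FA]
   → E = (1332/293, -1863/293)

B = (8, -1/2)
C = (-3, -18)
E = (1332/293, -1863/293)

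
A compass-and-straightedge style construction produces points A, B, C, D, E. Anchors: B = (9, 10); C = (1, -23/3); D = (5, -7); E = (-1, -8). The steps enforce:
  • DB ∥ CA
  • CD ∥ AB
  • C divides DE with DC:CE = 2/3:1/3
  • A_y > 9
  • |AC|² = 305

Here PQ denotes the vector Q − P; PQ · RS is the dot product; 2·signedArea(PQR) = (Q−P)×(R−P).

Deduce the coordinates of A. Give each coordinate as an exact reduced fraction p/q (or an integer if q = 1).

1. A_x = 5  [CD ∥ AB ∩ DB ∥ CA]
2. A_y = 28/3  [CD ∥ AB ∩ DB ∥ CA]
   → A = (5, 28/3)

A = (5, 28/3)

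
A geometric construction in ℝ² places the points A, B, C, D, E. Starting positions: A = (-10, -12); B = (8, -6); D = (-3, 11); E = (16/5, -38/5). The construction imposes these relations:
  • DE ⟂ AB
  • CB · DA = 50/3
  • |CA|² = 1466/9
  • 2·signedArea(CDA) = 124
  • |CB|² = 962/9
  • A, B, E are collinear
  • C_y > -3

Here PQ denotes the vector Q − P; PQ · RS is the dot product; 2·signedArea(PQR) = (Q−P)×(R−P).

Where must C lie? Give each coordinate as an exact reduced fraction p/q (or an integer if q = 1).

1. C_x = -5/3  [CB · DA = 50/3 ∩ 2·signedArea(CDA) = 124]
2. C_y = -7/3  [CB · DA = 50/3 ∩ 2·signedArea(CDA) = 124]
   → C = (-5/3, -7/3)

C = (-5/3, -7/3)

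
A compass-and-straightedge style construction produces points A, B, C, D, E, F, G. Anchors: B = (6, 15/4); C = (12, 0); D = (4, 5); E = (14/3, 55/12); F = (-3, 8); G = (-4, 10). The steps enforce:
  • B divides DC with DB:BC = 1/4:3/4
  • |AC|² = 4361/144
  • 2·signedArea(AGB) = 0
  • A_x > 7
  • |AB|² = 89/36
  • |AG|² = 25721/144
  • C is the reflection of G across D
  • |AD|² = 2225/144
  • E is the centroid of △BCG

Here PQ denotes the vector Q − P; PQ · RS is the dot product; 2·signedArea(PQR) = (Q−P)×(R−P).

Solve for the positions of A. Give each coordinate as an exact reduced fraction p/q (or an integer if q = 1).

A = (22/3, 35/12)

1. A_x = 22/3  [line 25/4·x + 10·y + -75 = 0 ∩ |AD|² = 2225/144]
2. A_y = 35/12  [line 25/4·x + 10·y + -75 = 0 ∩ |AD|² = 2225/144]
   → A = (22/3, 35/12)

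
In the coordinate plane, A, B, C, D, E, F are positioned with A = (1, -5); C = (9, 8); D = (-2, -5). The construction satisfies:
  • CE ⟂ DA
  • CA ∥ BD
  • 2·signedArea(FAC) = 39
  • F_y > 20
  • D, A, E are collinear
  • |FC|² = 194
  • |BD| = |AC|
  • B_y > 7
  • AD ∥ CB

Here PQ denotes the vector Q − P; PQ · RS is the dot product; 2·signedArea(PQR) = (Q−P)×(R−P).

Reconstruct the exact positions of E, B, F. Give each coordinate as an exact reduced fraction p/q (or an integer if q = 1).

1. E_x = 9  [D, A, E are collinear ∩ CE ⟂ DA]
2. E_y = -5  [D, A, E are collinear ∩ CE ⟂ DA]
   → E = (9, -5)
3. B_x = 6  [CA ∥ BD ∩ AD ∥ CB]
4. B_y = 8  [CA ∥ BD ∩ AD ∥ CB]
   → B = (6, 8)
5. F_x = 14  [line -13·x + 8·y + 14 = 0 ∩ |FC|² = 194]
6. F_y = 21  [line -13·x + 8·y + 14 = 0 ∩ |FC|² = 194]
   → F = (14, 21)

B = (6, 8)
E = (9, -5)
F = (14, 21)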